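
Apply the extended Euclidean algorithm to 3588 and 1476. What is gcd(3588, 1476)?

Repeated division:
3588 = 2*1476 + 636
1476 = 2*636 + 204
636 = 3*204 + 24
204 = 8*24 + 12
24 = 2*12 + 0
gcd(3588, 1476) = 12.
Working backward:
12 = 204 − 8·24
12 = −8·636 + 25·204
12 = 25·1476 − 58·636
12 = −58·3588 + 141·1476
So 12 = (-58)·3588 + (141)·1476.

12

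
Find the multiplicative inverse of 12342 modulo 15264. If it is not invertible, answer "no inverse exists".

Euclidean algorithm on 15264, 12342:
15264 = 1*12342 + 2922
12342 = 4*2922 + 654
2922 = 4*654 + 306
654 = 2*306 + 42
306 = 7*42 + 12
42 = 3*12 + 6
12 = 2*6 + 0
Since gcd = 6 > 1, 12342 is not a unit mod 15264.

no inverse exists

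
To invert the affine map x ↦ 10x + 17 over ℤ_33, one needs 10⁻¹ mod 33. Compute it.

Extended Euclidean algorithm:
33 = 3*10 + 3
10 = 3*3 + 1
3 = 3*1 + 0
gcd = 1, so the inverse exists. Back-substitute:
1 = 10 − 3·3
1 = −3·33 + 10·10
So 10·10 ≡ 1 (mod 33).

10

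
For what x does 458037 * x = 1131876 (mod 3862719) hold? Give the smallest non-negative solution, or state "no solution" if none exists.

First find gcd(458037, 3862719):
3862719 = 8*458037 + 198423
458037 = 2*198423 + 61191
198423 = 3*61191 + 14850
61191 = 4*14850 + 1791
14850 = 8*1791 + 522
1791 = 3*522 + 225
522 = 2*225 + 72
225 = 3*72 + 9
72 = 8*9 + 0
gcd = 9 and 9 | 1131876, so solutions exist. Divide through by 9: 50893x ≡ 125764 (mod 429191).
Now find 50893⁻¹ mod 429191:
429191 = 8×50893 + 22047
50893 = 2×22047 + 6799
22047 = 3×6799 + 1650
6799 = 4×1650 + 199
1650 = 8×199 + 58
199 = 3×58 + 25
58 = 2×25 + 8
25 = 3×8 + 1
8 = 8×1 + 0
Back-substitute:
1 = 25 − 3·8
1 = −3·58 + 7·25
1 = 7·199 − 24·58
1 = −24·1650 + 199·199
1 = 199·6799 − 820·1650
1 = −820·22047 + 2659·6799
1 = 2659·50893 − 6138·22047
1 = −6138·429191 + 51763·50893
So 50893⁻¹ ≡ 51763 (mod 429191).
Then x ≡ 51763·125764 ≡ 382035 (mod 429191); the smallest non-negative solution is x = 382035.

382035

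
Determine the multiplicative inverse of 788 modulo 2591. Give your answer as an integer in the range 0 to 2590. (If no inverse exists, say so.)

gcd(2591, 788) by repeated division:
2591 = 3·788 + 227
788 = 3·227 + 107
227 = 2·107 + 13
107 = 8·13 + 3
13 = 4·3 + 1
3 = 3·1 + 0
gcd = 1, so the inverse exists. Back-substitute:
1 = 13 − 4·3
1 = −4·107 + 33·13
1 = 33·227 − 70·107
1 = −70·788 + 243·227
1 = 243·2591 − 799·788
Hence 788⁻¹ ≡ -799 ≡ 1792 (mod 2591).

1792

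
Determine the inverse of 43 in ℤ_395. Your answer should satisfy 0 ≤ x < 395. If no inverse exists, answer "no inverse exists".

147

Apply the Euclidean algorithm to 395 and 43:
395 = 9·43 + 8
43 = 5·8 + 3
8 = 2·3 + 2
3 = 1·2 + 1
2 = 2·1 + 0
gcd = 1, so the inverse exists. Back-substitute:
1 = 3 − 2
1 = −8 + 3·3
1 = 3·43 − 16·8
1 = −16·395 + 147·43
So 43·147 ≡ 1 (mod 395).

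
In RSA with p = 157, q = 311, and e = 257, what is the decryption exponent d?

27473

φ(n) = (p−1)(q−1) = 156·310 = 48360.
Need d with 257·d ≡ 1 (mod 48360). Apply the extended Euclidean algorithm:
48360 = 188·257 + 44
257 = 5·44 + 37
44 = 1·37 + 7
37 = 5·7 + 2
7 = 3·2 + 1
2 = 2·1 + 0
Back-substitute:
1 = 7 − 3·2
1 = −3·37 + 16·7
1 = 16·44 − 19·37
1 = −19·257 + 111·44
1 = 111·48360 − 20887·257
So 257·(-20887) ≡ 1 (mod 48360), hence d ≡ -20887 ≡ 27473 (mod 48360).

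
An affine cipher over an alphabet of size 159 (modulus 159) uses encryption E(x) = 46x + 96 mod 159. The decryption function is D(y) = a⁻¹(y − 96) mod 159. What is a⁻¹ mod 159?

121

Run Euclid on (159, 46):
159 = 3·46 + 21
46 = 2·21 + 4
21 = 5·4 + 1
4 = 4·1 + 0
Since gcd(46, 159) = 1, back-substitute to write 1 as a combination:
1 = 21 − 5·4
1 = −5·46 + 11·21
1 = 11·159 − 38·46
So 46·(-38) ≡ 1 (mod 159), and -38 ≡ 121 (mod 159).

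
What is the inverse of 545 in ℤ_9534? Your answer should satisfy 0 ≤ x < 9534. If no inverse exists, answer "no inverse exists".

2729

Extended Euclidean algorithm:
9534 = 17×545 + 269
545 = 2×269 + 7
269 = 38×7 + 3
7 = 2×3 + 1
3 = 3×1 + 0
The gcd is 1. Working backward:
1 = 7 − 2·3
1 = −2·269 + 77·7
1 = 77·545 − 156·269
1 = −156·9534 + 2729·545
So 545·2729 ≡ 1 (mod 9534).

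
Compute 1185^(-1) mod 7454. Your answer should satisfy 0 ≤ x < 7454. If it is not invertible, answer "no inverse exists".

Extended Euclidean algorithm:
7454 = 6*1185 + 344
1185 = 3*344 + 153
344 = 2*153 + 38
153 = 4*38 + 1
38 = 38*1 + 0
The gcd is 1. Working backward:
1 = 153 − 4·38
1 = −4·344 + 9·153
1 = 9·1185 − 31·344
1 = −31·7454 + 195·1185
So 1185·195 ≡ 1 (mod 7454).

195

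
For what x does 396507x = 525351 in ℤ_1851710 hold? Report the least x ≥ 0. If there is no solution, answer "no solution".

First find gcd(396507, 1851710):
1851710 = 4·396507 + 265682
396507 = 1·265682 + 130825
265682 = 2·130825 + 4032
130825 = 32·4032 + 1801
4032 = 2·1801 + 430
1801 = 4·430 + 81
430 = 5·81 + 25
81 = 3·25 + 6
25 = 4·6 + 1
6 = 6·1 + 0
gcd = 1, so a unique solution mod 1851710 exists.
Back-substitute for the Bézout coefficients:
1 = 25 − 4·6
1 = −4·81 + 13·25
1 = 13·430 − 69·81
1 = −69·1801 + 289·430
1 = 289·4032 − 647·1801
1 = −647·130825 + 20993·4032
1 = 20993·265682 − 42633·130825
1 = −42633·396507 + 63626·265682
1 = 63626·1851710 − 297137·396507
So 396507·(-297137) ≡ 1 (mod 1851710), giving 396507⁻¹ ≡ 1554573.
x ≡ 396507⁻¹·525351 ≡ 1554573·525351 ≡ 1636333 (mod 1851710).

1636333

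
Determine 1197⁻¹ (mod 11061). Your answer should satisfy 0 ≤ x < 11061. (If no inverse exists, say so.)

Compute gcd(1197, 11061):
11061 = 9·1197 + 288
1197 = 4·288 + 45
288 = 6·45 + 18
45 = 2·18 + 9
18 = 2·9 + 0
The gcd is 9, not 1, hence no inverse exists.

no inverse exists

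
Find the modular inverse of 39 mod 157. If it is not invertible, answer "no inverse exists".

153

Run Euclid on (157, 39):
157 = 4*39 + 1
39 = 39*1 + 0
Since gcd(39, 157) = 1, back-substitute to write 1 as a combination:
1 = 157 − 4·39
Thus 39·(-4) ≡ 1 (mod 157); reducing, -4 mod 157 = 153.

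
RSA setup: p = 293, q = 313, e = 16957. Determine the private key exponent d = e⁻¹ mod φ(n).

φ(n) = (p−1)(q−1) = 292·312 = 91104.
Need d with 16957·d ≡ 1 (mod 91104). Apply the extended Euclidean algorithm:
91104 = 5*16957 + 6319
16957 = 2*6319 + 4319
6319 = 1*4319 + 2000
4319 = 2*2000 + 319
2000 = 6*319 + 86
319 = 3*86 + 61
86 = 1*61 + 25
61 = 2*25 + 11
25 = 2*11 + 3
11 = 3*3 + 2
3 = 1*2 + 1
2 = 2*1 + 0
Back-substitute:
1 = 3 − 2
1 = −11 + 4·3
1 = 4·25 − 9·11
1 = −9·61 + 22·25
1 = 22·86 − 31·61
1 = −31·319 + 115·86
1 = 115·2000 − 721·319
1 = −721·4319 + 1557·2000
1 = 1557·6319 − 2278·4319
1 = −2278·16957 + 6113·6319
1 = 6113·91104 − 32843·16957
So 16957·(-32843) ≡ 1 (mod 91104), hence d ≡ -32843 ≡ 58261 (mod 91104).

58261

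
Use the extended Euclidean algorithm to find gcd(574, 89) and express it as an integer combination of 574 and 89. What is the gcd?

Repeated division:
574 = 6*89 + 40
89 = 2*40 + 9
40 = 4*9 + 4
9 = 2*4 + 1
4 = 4*1 + 0
gcd(574, 89) = 1.
Back-substituting:
1 = 9 − 2·4
1 = −2·40 + 9·9
1 = 9·89 − 20·40
1 = −20·574 + 129·89
So 1 = (-20)·574 + (129)·89.

1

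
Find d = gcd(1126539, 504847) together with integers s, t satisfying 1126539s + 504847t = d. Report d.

Apply Euclid's algorithm to 1126539 and 504847:
1126539 = 2·504847 + 116845
504847 = 4·116845 + 37467
116845 = 3·37467 + 4444
37467 = 8·4444 + 1915
4444 = 2·1915 + 614
1915 = 3·614 + 73
614 = 8·73 + 30
73 = 2·30 + 13
30 = 2·13 + 4
13 = 3·4 + 1
4 = 4·1 + 0
gcd(1126539, 504847) = 1.
Working backward:
1 = 13 − 3·4
1 = −3·30 + 7·13
1 = 7·73 − 17·30
1 = −17·614 + 143·73
1 = 143·1915 − 446·614
1 = −446·4444 + 1035·1915
1 = 1035·37467 − 8726·4444
1 = −8726·116845 + 27213·37467
1 = 27213·504847 − 117578·116845
1 = −117578·1126539 + 262369·504847
So 1 = (-117578)·1126539 + (262369)·504847.

1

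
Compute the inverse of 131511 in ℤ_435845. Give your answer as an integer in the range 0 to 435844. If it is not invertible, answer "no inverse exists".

gcd(435845, 131511) by repeated division:
435845 = 3·131511 + 41312
131511 = 3·41312 + 7575
41312 = 5·7575 + 3437
7575 = 2·3437 + 701
3437 = 4·701 + 633
701 = 1·633 + 68
633 = 9·68 + 21
68 = 3·21 + 5
21 = 4·5 + 1
5 = 5·1 + 0
The gcd is 1. Working backward:
1 = 21 − 4·5
1 = −4·68 + 13·21
1 = 13·633 − 121·68
1 = −121·701 + 134·633
1 = 134·3437 − 657·701
1 = −657·7575 + 1448·3437
1 = 1448·41312 − 7897·7575
1 = −7897·131511 + 25139·41312
1 = 25139·435845 − 83314·131511
Thus 131511·(-83314) ≡ 1 (mod 435845); reducing, -83314 mod 435845 = 352531.

352531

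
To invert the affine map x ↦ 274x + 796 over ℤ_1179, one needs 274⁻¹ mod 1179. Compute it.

142

Extended Euclidean algorithm:
1179 = 4*274 + 83
274 = 3*83 + 25
83 = 3*25 + 8
25 = 3*8 + 1
8 = 8*1 + 0
gcd = 1, so the inverse exists. Back-substitute:
1 = 25 − 3·8
1 = −3·83 + 10·25
1 = 10·274 − 33·83
1 = −33·1179 + 142·274
So 274·142 ≡ 1 (mod 1179).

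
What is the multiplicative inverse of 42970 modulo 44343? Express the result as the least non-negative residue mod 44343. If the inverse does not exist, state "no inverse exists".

9043

Run Euclid on (44343, 42970):
44343 = 1·42970 + 1373
42970 = 31·1373 + 407
1373 = 3·407 + 152
407 = 2·152 + 103
152 = 1·103 + 49
103 = 2·49 + 5
49 = 9·5 + 4
5 = 1·4 + 1
4 = 4·1 + 0
Since gcd(42970, 44343) = 1, back-substitute to write 1 as a combination:
1 = 5 − 4
1 = −49 + 10·5
1 = 10·103 − 21·49
1 = −21·152 + 31·103
1 = 31·407 − 83·152
1 = −83·1373 + 280·407
1 = 280·42970 − 8763·1373
1 = −8763·44343 + 9043·42970
So 42970·9043 ≡ 1 (mod 44343).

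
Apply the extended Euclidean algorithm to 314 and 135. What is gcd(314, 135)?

1

Apply Euclid's algorithm to 314 and 135:
314 = 2*135 + 44
135 = 3*44 + 3
44 = 14*3 + 2
3 = 1*2 + 1
2 = 2*1 + 0
gcd(314, 135) = 1.
Express as a combination:
1 = 3 − 2
1 = −44 + 15·3
1 = 15·135 − 46·44
1 = −46·314 + 107·135
So 1 = (-46)·314 + (107)·135.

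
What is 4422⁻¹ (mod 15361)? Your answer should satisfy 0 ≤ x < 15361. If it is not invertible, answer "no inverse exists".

2185

Run Euclid on (15361, 4422):
15361 = 3·4422 + 2095
4422 = 2·2095 + 232
2095 = 9·232 + 7
232 = 33·7 + 1
7 = 7·1 + 0
The gcd is 1. Working backward:
1 = 232 − 33·7
1 = −33·2095 + 298·232
1 = 298·4422 − 629·2095
1 = −629·15361 + 2185·4422
So 4422·2185 ≡ 1 (mod 15361).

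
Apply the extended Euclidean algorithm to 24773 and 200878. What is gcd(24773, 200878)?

1

Apply Euclid's algorithm to 200878 and 24773:
200878 = 8*24773 + 2694
24773 = 9*2694 + 527
2694 = 5*527 + 59
527 = 8*59 + 55
59 = 1*55 + 4
55 = 13*4 + 3
4 = 1*3 + 1
3 = 3*1 + 0
gcd(24773, 200878) = 1.
Express as a combination:
1 = 4 − 3
1 = −55 + 14·4
1 = 14·59 − 15·55
1 = −15·527 + 134·59
1 = 134·2694 − 685·527
1 = −685·24773 + 6299·2694
1 = 6299·200878 − 51077·24773
So 1 = (6299)·200878 + (-51077)·24773.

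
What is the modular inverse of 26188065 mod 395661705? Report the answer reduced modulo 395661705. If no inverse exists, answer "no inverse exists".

no inverse exists

Compute gcd(26188065, 395661705):
395661705 = 15*26188065 + 2840730
26188065 = 9*2840730 + 621495
2840730 = 4*621495 + 354750
621495 = 1*354750 + 266745
354750 = 1*266745 + 88005
266745 = 3*88005 + 2730
88005 = 32*2730 + 645
2730 = 4*645 + 150
645 = 4*150 + 45
150 = 3*45 + 15
45 = 3*15 + 0
Since gcd = 15 > 1, 26188065 is not a unit mod 395661705.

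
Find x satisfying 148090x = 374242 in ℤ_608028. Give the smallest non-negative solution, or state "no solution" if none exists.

31765

First find gcd(148090, 608028):
608028 = 4·148090 + 15668
148090 = 9·15668 + 7078
15668 = 2·7078 + 1512
7078 = 4·1512 + 1030
1512 = 1·1030 + 482
1030 = 2·482 + 66
482 = 7·66 + 20
66 = 3·20 + 6
20 = 3·6 + 2
6 = 3·2 + 0
gcd = 2 and 2 | 374242, so solutions exist. Divide through by 2: 74045x ≡ 187121 (mod 304014).
Now find 74045⁻¹ mod 304014:
304014 = 4·74045 + 7834
74045 = 9·7834 + 3539
7834 = 2·3539 + 756
3539 = 4·756 + 515
756 = 1·515 + 241
515 = 2·241 + 33
241 = 7·33 + 10
33 = 3·10 + 3
10 = 3·3 + 1
3 = 3·1 + 0
Back-substitute:
1 = 10 − 3·3
1 = −3·33 + 10·10
1 = 10·241 − 73·33
1 = −73·515 + 156·241
1 = 156·756 − 229·515
1 = −229·3539 + 1072·756
1 = 1072·7834 − 2373·3539
1 = −2373·74045 + 22429·7834
1 = 22429·304014 − 92089·74045
So 74045·(-92089) ≡ 1 (mod 304014), i.e. 74045⁻¹ ≡ 211925.
Then x ≡ 211925·187121 ≡ 31765 (mod 304014); the smallest non-negative solution is x = 31765.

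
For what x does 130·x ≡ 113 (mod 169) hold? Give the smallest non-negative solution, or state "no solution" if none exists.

gcd(130, 169):
169 = 1×130 + 39
130 = 3×39 + 13
39 = 3×13 + 0
gcd = 13, but 13 ∤ 113, so the congruence has no solution.

no solution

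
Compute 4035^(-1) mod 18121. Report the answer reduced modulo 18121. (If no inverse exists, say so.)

12660

gcd(18121, 4035) by repeated division:
18121 = 4×4035 + 1981
4035 = 2×1981 + 73
1981 = 27×73 + 10
73 = 7×10 + 3
10 = 3×3 + 1
3 = 3×1 + 0
gcd = 1, so the inverse exists. Back-substitute:
1 = 10 − 3·3
1 = −3·73 + 22·10
1 = 22·1981 − 597·73
1 = −597·4035 + 1216·1981
1 = 1216·18121 − 5461·4035
So 4035·(-5461) ≡ 1 (mod 18121), and -5461 ≡ 12660 (mod 18121).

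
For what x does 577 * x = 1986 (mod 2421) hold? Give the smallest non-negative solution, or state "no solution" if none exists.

2265

First find gcd(577, 2421):
2421 = 4·577 + 113
577 = 5·113 + 12
113 = 9·12 + 5
12 = 2·5 + 2
5 = 2·2 + 1
2 = 2·1 + 0
gcd = 1, so a unique solution mod 2421 exists.
Back-substitute for the Bézout coefficients:
1 = 5 − 2·2
1 = −2·12 + 5·5
1 = 5·113 − 47·12
1 = −47·577 + 240·113
1 = 240·2421 − 1007·577
So 577·(-1007) ≡ 1 (mod 2421), giving 577⁻¹ ≡ 1414.
x ≡ 577⁻¹·1986 ≡ 1414·1986 ≡ 2265 (mod 2421).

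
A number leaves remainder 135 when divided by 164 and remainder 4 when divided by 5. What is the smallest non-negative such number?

299

Write x = 135 + 164·k. Then 164·k ≡ 4 − 135 ≡ 4 (mod 5).
Need 164⁻¹ mod 5. Extended Euclid on (5, 4):
5 = 1×4 + 1
4 = 4×1 + 0
Back-substitute:
1 = 5 − 4
164⁻¹ ≡ 4 (mod 5), so k ≡ 4·4 ≡ 1 (mod 5).
x = 135 + 164·1 = 299.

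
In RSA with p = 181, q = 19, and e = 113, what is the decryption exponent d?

φ(n) = (p−1)(q−1) = 180·18 = 3240.
Need d with 113·d ≡ 1 (mod 3240). Apply the extended Euclidean algorithm:
3240 = 28×113 + 76
113 = 1×76 + 37
76 = 2×37 + 2
37 = 18×2 + 1
2 = 2×1 + 0
Back-substitute:
1 = 37 − 18·2
1 = −18·76 + 37·37
1 = 37·113 − 55·76
1 = −55·3240 + 1577·113
So 113·1577 ≡ 1 (mod 3240), hence d = 1577.

1577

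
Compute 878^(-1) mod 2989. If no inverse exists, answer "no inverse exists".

Extended Euclidean algorithm:
2989 = 3×878 + 355
878 = 2×355 + 168
355 = 2×168 + 19
168 = 8×19 + 16
19 = 1×16 + 3
16 = 5×3 + 1
3 = 3×1 + 0
The gcd is 1. Working backward:
1 = 16 − 5·3
1 = −5·19 + 6·16
1 = 6·168 − 53·19
1 = −53·355 + 112·168
1 = 112·878 − 277·355
1 = −277·2989 + 943·878
So 878·943 ≡ 1 (mod 2989).

943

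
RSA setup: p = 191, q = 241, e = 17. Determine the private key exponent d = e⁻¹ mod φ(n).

37553

φ(n) = (p−1)(q−1) = 190·240 = 45600.
Need d with 17·d ≡ 1 (mod 45600). Apply the extended Euclidean algorithm:
45600 = 2682*17 + 6
17 = 2*6 + 5
6 = 1*5 + 1
5 = 5*1 + 0
Back-substitute:
1 = 6 − 5
1 = −17 + 3·6
1 = 3·45600 − 8047·17
So 17·(-8047) ≡ 1 (mod 45600), hence d ≡ -8047 ≡ 37553 (mod 45600).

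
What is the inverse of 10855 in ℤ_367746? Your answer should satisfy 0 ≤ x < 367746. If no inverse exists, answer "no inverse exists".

gcd(367746, 10855) by repeated division:
367746 = 33×10855 + 9531
10855 = 1×9531 + 1324
9531 = 7×1324 + 263
1324 = 5×263 + 9
263 = 29×9 + 2
9 = 4×2 + 1
2 = 2×1 + 0
Since gcd(10855, 367746) = 1, back-substitute to write 1 as a combination:
1 = 9 − 4·2
1 = −4·263 + 117·9
1 = 117·1324 − 589·263
1 = −589·9531 + 4240·1324
1 = 4240·10855 − 4829·9531
1 = −4829·367746 + 163597·10855
So 10855·163597 ≡ 1 (mod 367746).

163597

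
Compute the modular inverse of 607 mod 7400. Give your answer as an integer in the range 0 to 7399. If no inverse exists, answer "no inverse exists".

2743

gcd(7400, 607) by repeated division:
7400 = 12·607 + 116
607 = 5·116 + 27
116 = 4·27 + 8
27 = 3·8 + 3
8 = 2·3 + 2
3 = 1·2 + 1
2 = 2·1 + 0
gcd = 1, so the inverse exists. Back-substitute:
1 = 3 − 2
1 = −8 + 3·3
1 = 3·27 − 10·8
1 = −10·116 + 43·27
1 = 43·607 − 225·116
1 = −225·7400 + 2743·607
So 607·2743 ≡ 1 (mod 7400).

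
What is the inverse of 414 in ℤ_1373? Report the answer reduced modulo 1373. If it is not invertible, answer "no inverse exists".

262

Apply the Euclidean algorithm to 1373 and 414:
1373 = 3*414 + 131
414 = 3*131 + 21
131 = 6*21 + 5
21 = 4*5 + 1
5 = 5*1 + 0
Since gcd(414, 1373) = 1, back-substitute to write 1 as a combination:
1 = 21 − 4·5
1 = −4·131 + 25·21
1 = 25·414 − 79·131
1 = −79·1373 + 262·414
So 414·262 ≡ 1 (mod 1373).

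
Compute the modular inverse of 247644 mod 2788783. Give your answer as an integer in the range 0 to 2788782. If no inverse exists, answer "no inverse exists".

Extended Euclidean algorithm:
2788783 = 11×247644 + 64699
247644 = 3×64699 + 53547
64699 = 1×53547 + 11152
53547 = 4×11152 + 8939
11152 = 1×8939 + 2213
8939 = 4×2213 + 87
2213 = 25×87 + 38
87 = 2×38 + 11
38 = 3×11 + 5
11 = 2×5 + 1
5 = 5×1 + 0
gcd = 1, so the inverse exists. Back-substitute:
1 = 11 − 2·5
1 = −2·38 + 7·11
1 = 7·87 − 16·38
1 = −16·2213 + 407·87
1 = 407·8939 − 1644·2213
1 = −1644·11152 + 2051·8939
1 = 2051·53547 − 9848·11152
1 = −9848·64699 + 11899·53547
1 = 11899·247644 − 45545·64699
1 = −45545·2788783 + 512894·247644
So 247644·512894 ≡ 1 (mod 2788783).

512894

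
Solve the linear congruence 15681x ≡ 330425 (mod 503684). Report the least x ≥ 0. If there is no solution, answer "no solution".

First find gcd(15681, 503684):
503684 = 32·15681 + 1892
15681 = 8·1892 + 545
1892 = 3·545 + 257
545 = 2·257 + 31
257 = 8·31 + 9
31 = 3·9 + 4
9 = 2·4 + 1
4 = 4·1 + 0
gcd = 1, so a unique solution mod 503684 exists.
Back-substitute for the Bézout coefficients:
1 = 9 − 2·4
1 = −2·31 + 7·9
1 = 7·257 − 58·31
1 = −58·545 + 123·257
1 = 123·1892 − 427·545
1 = −427·15681 + 3539·1892
1 = 3539·503684 − 113675·15681
So 15681·(-113675) ≡ 1 (mod 503684), giving 15681⁻¹ ≡ 390009.
x ≡ 15681⁻¹·330425 ≡ 390009·330425 ≡ 165057 (mod 503684).

165057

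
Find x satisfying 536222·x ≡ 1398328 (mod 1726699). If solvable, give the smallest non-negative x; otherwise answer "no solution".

First find gcd(536222, 1726699):
1726699 = 3·536222 + 118033
536222 = 4·118033 + 64090
118033 = 1·64090 + 53943
64090 = 1·53943 + 10147
53943 = 5·10147 + 3208
10147 = 3·3208 + 523
3208 = 6·523 + 70
523 = 7·70 + 33
70 = 2·33 + 4
33 = 8·4 + 1
4 = 4·1 + 0
gcd = 1, so a unique solution mod 1726699 exists.
Back-substitute for the Bézout coefficients:
1 = 33 − 8·4
1 = −8·70 + 17·33
1 = 17·523 − 127·70
1 = −127·3208 + 779·523
1 = 779·10147 − 2464·3208
1 = −2464·53943 + 13099·10147
1 = 13099·64090 − 15563·53943
1 = −15563·118033 + 28662·64090
1 = 28662·536222 − 130211·118033
1 = −130211·1726699 + 419295·536222
So 536222·(419295) ≡ 1 (mod 1726699), giving 536222⁻¹ ≡ 419295.
x ≡ 536222⁻¹·1398328 ≡ 419295·1398328 ≡ 933116 (mod 1726699).

933116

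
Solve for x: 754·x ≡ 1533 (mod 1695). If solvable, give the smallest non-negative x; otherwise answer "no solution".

First find gcd(754, 1695):
1695 = 2×754 + 187
754 = 4×187 + 6
187 = 31×6 + 1
6 = 6×1 + 0
gcd = 1, so a unique solution mod 1695 exists.
Back-substitute for the Bézout coefficients:
1 = 187 − 31·6
1 = −31·754 + 125·187
1 = 125·1695 − 281·754
So 754·(-281) ≡ 1 (mod 1695), giving 754⁻¹ ≡ 1414.
x ≡ 754⁻¹·1533 ≡ 1414·1533 ≡ 1452 (mod 1695).

1452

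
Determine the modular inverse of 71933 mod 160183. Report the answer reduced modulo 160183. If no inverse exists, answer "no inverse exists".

gcd(160183, 71933) by repeated division:
160183 = 2×71933 + 16317
71933 = 4×16317 + 6665
16317 = 2×6665 + 2987
6665 = 2×2987 + 691
2987 = 4×691 + 223
691 = 3×223 + 22
223 = 10×22 + 3
22 = 7×3 + 1
3 = 3×1 + 0
Since gcd(71933, 160183) = 1, back-substitute to write 1 as a combination:
1 = 22 − 7·3
1 = −7·223 + 71·22
1 = 71·691 − 220·223
1 = −220·2987 + 951·691
1 = 951·6665 − 2122·2987
1 = −2122·16317 + 5195·6665
1 = 5195·71933 − 22902·16317
1 = −22902·160183 + 50999·71933
So 71933·50999 ≡ 1 (mod 160183).

50999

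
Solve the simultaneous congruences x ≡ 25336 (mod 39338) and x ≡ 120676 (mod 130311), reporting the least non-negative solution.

2581581586

Write x = 25336 + 39338·k. Then 39338·k ≡ 120676 − 25336 ≡ 95340 (mod 130311).
Need 39338⁻¹ mod 130311. Extended Euclid on (130311, 39338):
130311 = 3×39338 + 12297
39338 = 3×12297 + 2447
12297 = 5×2447 + 62
2447 = 39×62 + 29
62 = 2×29 + 4
29 = 7×4 + 1
4 = 4×1 + 0
Back-substitute:
1 = 29 − 7·4
1 = −7·62 + 15·29
1 = 15·2447 − 592·62
1 = −592·12297 + 2975·2447
1 = 2975·39338 − 9517·12297
1 = −9517·130311 + 31526·39338
39338⁻¹ ≡ 31526 (mod 130311), so k ≡ 31526·95340 ≡ 65625 (mod 130311).
x = 25336 + 39338·65625 = 2581581586.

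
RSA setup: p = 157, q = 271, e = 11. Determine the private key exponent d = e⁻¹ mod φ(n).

38291

φ(n) = (p−1)(q−1) = 156·270 = 42120.
Need d with 11·d ≡ 1 (mod 42120). Apply the extended Euclidean algorithm:
42120 = 3829·11 + 1
11 = 11·1 + 0
Back-substitute:
1 = 42120 − 3829·11
So 11·(-3829) ≡ 1 (mod 42120), hence d ≡ -3829 ≡ 38291 (mod 42120).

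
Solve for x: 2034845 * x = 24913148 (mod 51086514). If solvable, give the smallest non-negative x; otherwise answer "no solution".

First find gcd(2034845, 51086514):
51086514 = 25×2034845 + 215389
2034845 = 9×215389 + 96344
215389 = 2×96344 + 22701
96344 = 4×22701 + 5540
22701 = 4×5540 + 541
5540 = 10×541 + 130
541 = 4×130 + 21
130 = 6×21 + 4
21 = 5×4 + 1
4 = 4×1 + 0
gcd = 1, so a unique solution mod 51086514 exists.
Back-substitute for the Bézout coefficients:
1 = 21 − 5·4
1 = −5·130 + 31·21
1 = 31·541 − 129·130
1 = −129·5540 + 1321·541
1 = 1321·22701 − 5413·5540
1 = −5413·96344 + 22973·22701
1 = 22973·215389 − 51359·96344
1 = −51359·2034845 + 485204·215389
1 = 485204·51086514 − 12181459·2034845
So 2034845·(-12181459) ≡ 1 (mod 51086514), giving 2034845⁻¹ ≡ 38905055.
x ≡ 2034845⁻¹·24913148 ≡ 38905055·24913148 ≡ 25936816 (mod 51086514).

25936816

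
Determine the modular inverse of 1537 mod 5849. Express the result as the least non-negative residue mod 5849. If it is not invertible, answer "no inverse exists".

gcd(5849, 1537) by repeated division:
5849 = 3*1537 + 1238
1537 = 1*1238 + 299
1238 = 4*299 + 42
299 = 7*42 + 5
42 = 8*5 + 2
5 = 2*2 + 1
2 = 2*1 + 0
gcd = 1, so the inverse exists. Back-substitute:
1 = 5 − 2·2
1 = −2·42 + 17·5
1 = 17·299 − 121·42
1 = −121·1238 + 501·299
1 = 501·1537 − 622·1238
1 = −622·5849 + 2367·1537
So 1537·2367 ≡ 1 (mod 5849).

2367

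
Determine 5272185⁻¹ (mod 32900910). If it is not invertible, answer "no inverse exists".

no inverse exists

Euclidean algorithm on 32900910, 5272185:
32900910 = 6*5272185 + 1267800
5272185 = 4*1267800 + 200985
1267800 = 6*200985 + 61890
200985 = 3*61890 + 15315
61890 = 4*15315 + 630
15315 = 24*630 + 195
630 = 3*195 + 45
195 = 4*45 + 15
45 = 3*15 + 0
gcd(5272185, 32900910) = 15 ≠ 1, so 5272185 has no multiplicative inverse modulo 32900910.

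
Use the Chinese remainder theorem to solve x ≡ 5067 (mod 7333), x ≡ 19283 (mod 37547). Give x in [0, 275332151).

73085745

Write x = 5067 + 7333·k. Then 7333·k ≡ 19283 − 5067 ≡ 14216 (mod 37547).
Need 7333⁻¹ mod 37547. Extended Euclid on (37547, 7333):
37547 = 5·7333 + 882
7333 = 8·882 + 277
882 = 3·277 + 51
277 = 5·51 + 22
51 = 2·22 + 7
22 = 3·7 + 1
7 = 7·1 + 0
Back-substitute:
1 = 22 − 3·7
1 = −3·51 + 7·22
1 = 7·277 − 38·51
1 = −38·882 + 121·277
1 = 121·7333 − 1006·882
1 = −1006·37547 + 5151·7333
7333⁻¹ ≡ 5151 (mod 37547), so k ≡ 5151·14216 ≡ 9966 (mod 37547).
x = 5067 + 7333·9966 = 73085745.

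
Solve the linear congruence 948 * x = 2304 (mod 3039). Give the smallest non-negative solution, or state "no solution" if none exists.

First find gcd(948, 3039):
3039 = 3×948 + 195
948 = 4×195 + 168
195 = 1×168 + 27
168 = 6×27 + 6
27 = 4×6 + 3
6 = 2×3 + 0
gcd = 3 and 3 | 2304, so solutions exist. Divide through by 3: 316x ≡ 768 (mod 1013).
Now find 316⁻¹ mod 1013:
1013 = 3×316 + 65
316 = 4×65 + 56
65 = 1×56 + 9
56 = 6×9 + 2
9 = 4×2 + 1
2 = 2×1 + 0
Back-substitute:
1 = 9 − 4·2
1 = −4·56 + 25·9
1 = 25·65 − 29·56
1 = −29·316 + 141·65
1 = 141·1013 − 452·316
So 316·(-452) ≡ 1 (mod 1013), i.e. 316⁻¹ ≡ 561.
Then x ≡ 561·768 ≡ 323 (mod 1013); the smallest non-negative solution is x = 323.

323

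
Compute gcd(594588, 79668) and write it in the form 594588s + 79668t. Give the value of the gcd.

12

Repeated division:
594588 = 7·79668 + 36912
79668 = 2·36912 + 5844
36912 = 6·5844 + 1848
5844 = 3·1848 + 300
1848 = 6·300 + 48
300 = 6·48 + 12
48 = 4·12 + 0
gcd(594588, 79668) = 12.
Back-substituting:
12 = 300 − 6·48
12 = −6·1848 + 37·300
12 = 37·5844 − 117·1848
12 = −117·36912 + 739·5844
12 = 739·79668 − 1595·36912
12 = −1595·594588 + 11904·79668
So 12 = (-1595)·594588 + (11904)·79668.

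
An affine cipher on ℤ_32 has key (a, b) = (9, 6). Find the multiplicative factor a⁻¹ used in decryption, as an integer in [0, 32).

Extended Euclidean algorithm:
32 = 3*9 + 5
9 = 1*5 + 4
5 = 1*4 + 1
4 = 4*1 + 0
gcd = 1, so the inverse exists. Back-substitute:
1 = 5 − 4
1 = −9 + 2·5
1 = 2·32 − 7·9
So 9·(-7) ≡ 1 (mod 32), and -7 ≡ 25 (mod 32).

25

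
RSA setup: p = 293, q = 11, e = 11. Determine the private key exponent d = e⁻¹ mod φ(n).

φ(n) = (p−1)(q−1) = 292·10 = 2920.
Need d with 11·d ≡ 1 (mod 2920). Apply the extended Euclidean algorithm:
2920 = 265·11 + 5
11 = 2·5 + 1
5 = 5·1 + 0
Back-substitute:
1 = 11 − 2·5
1 = −2·2920 + 531·11
So 11·531 ≡ 1 (mod 2920), hence d = 531.

531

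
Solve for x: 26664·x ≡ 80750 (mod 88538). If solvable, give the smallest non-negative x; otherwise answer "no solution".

8985

First find gcd(26664, 88538):
88538 = 3*26664 + 8546
26664 = 3*8546 + 1026
8546 = 8*1026 + 338
1026 = 3*338 + 12
338 = 28*12 + 2
12 = 6*2 + 0
gcd = 2 and 2 | 80750, so solutions exist. Divide through by 2: 13332x ≡ 40375 (mod 44269).
Now find 13332⁻¹ mod 44269:
44269 = 3×13332 + 4273
13332 = 3×4273 + 513
4273 = 8×513 + 169
513 = 3×169 + 6
169 = 28×6 + 1
6 = 6×1 + 0
Back-substitute:
1 = 169 − 28·6
1 = −28·513 + 85·169
1 = 85·4273 − 708·513
1 = −708·13332 + 2209·4273
1 = 2209·44269 − 7335·13332
So 13332·(-7335) ≡ 1 (mod 44269), i.e. 13332⁻¹ ≡ 36934.
Then x ≡ 36934·40375 ≡ 8985 (mod 44269); the smallest non-negative solution is x = 8985.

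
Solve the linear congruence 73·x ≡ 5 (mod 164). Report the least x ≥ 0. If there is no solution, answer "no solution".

45

First find gcd(73, 164):
164 = 2*73 + 18
73 = 4*18 + 1
18 = 18*1 + 0
gcd = 1, so a unique solution mod 164 exists.
Back-substitute for the Bézout coefficients:
1 = 73 − 4·18
1 = −4·164 + 9·73
So 73·(9) ≡ 1 (mod 164), giving 73⁻¹ ≡ 9.
x ≡ 73⁻¹·5 ≡ 9·5 ≡ 45 (mod 164).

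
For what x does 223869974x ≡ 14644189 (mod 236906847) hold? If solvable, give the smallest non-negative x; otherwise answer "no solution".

First find gcd(223869974, 236906847):
236906847 = 1*223869974 + 13036873
223869974 = 17*13036873 + 2243133
13036873 = 5*2243133 + 1821208
2243133 = 1*1821208 + 421925
1821208 = 4*421925 + 133508
421925 = 3*133508 + 21401
133508 = 6*21401 + 5102
21401 = 4*5102 + 993
5102 = 5*993 + 137
993 = 7*137 + 34
137 = 4*34 + 1
34 = 34*1 + 0
gcd = 1, so a unique solution mod 236906847 exists.
Back-substitute for the Bézout coefficients:
1 = 137 − 4·34
1 = −4·993 + 29·137
1 = 29·5102 − 149·993
1 = −149·21401 + 625·5102
1 = 625·133508 − 3899·21401
1 = −3899·421925 + 12322·133508
1 = 12322·1821208 − 53187·421925
1 = −53187·2243133 + 65509·1821208
1 = 65509·13036873 − 380732·2243133
1 = −380732·223869974 + 6537953·13036873
1 = 6537953·236906847 − 6918685·223869974
So 223869974·(-6918685) ≡ 1 (mod 236906847), giving 223869974⁻¹ ≡ 229988162.
x ≡ 223869974⁻¹·14644189 ≡ 229988162·14644189 ≡ 131205566 (mod 236906847).

131205566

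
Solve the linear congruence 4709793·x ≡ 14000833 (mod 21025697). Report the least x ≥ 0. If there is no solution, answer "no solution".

1597736

First find gcd(4709793, 21025697):
21025697 = 4*4709793 + 2186525
4709793 = 2*2186525 + 336743
2186525 = 6*336743 + 166067
336743 = 2*166067 + 4609
166067 = 36*4609 + 143
4609 = 32*143 + 33
143 = 4*33 + 11
33 = 3*11 + 0
gcd = 11 and 11 | 14000833, so solutions exist. Divide through by 11: 428163x ≡ 1272803 (mod 1911427).
Now find 428163⁻¹ mod 1911427:
1911427 = 4*428163 + 198775
428163 = 2*198775 + 30613
198775 = 6*30613 + 15097
30613 = 2*15097 + 419
15097 = 36*419 + 13
419 = 32*13 + 3
13 = 4*3 + 1
3 = 3*1 + 0
Back-substitute:
1 = 13 − 4·3
1 = −4·419 + 129·13
1 = 129·15097 − 4648·419
1 = −4648·30613 + 9425·15097
1 = 9425·198775 − 61198·30613
1 = −61198·428163 + 131821·198775
1 = 131821·1911427 − 588482·428163
So 428163·(-588482) ≡ 1 (mod 1911427), i.e. 428163⁻¹ ≡ 1322945.
Then x ≡ 1322945·1272803 ≡ 1597736 (mod 1911427); the smallest non-negative solution is x = 1597736.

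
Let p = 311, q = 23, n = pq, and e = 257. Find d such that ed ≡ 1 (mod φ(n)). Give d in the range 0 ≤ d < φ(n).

φ(n) = (p−1)(q−1) = 310·22 = 6820.
Need d with 257·d ≡ 1 (mod 6820). Apply the extended Euclidean algorithm:
6820 = 26·257 + 138
257 = 1·138 + 119
138 = 1·119 + 19
119 = 6·19 + 5
19 = 3·5 + 4
5 = 1·4 + 1
4 = 4·1 + 0
Back-substitute:
1 = 5 − 4
1 = −19 + 4·5
1 = 4·119 − 25·19
1 = −25·138 + 29·119
1 = 29·257 − 54·138
1 = −54·6820 + 1433·257
So 257·1433 ≡ 1 (mod 6820), hence d = 1433.

1433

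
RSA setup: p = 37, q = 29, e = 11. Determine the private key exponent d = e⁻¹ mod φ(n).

275

φ(n) = (p−1)(q−1) = 36·28 = 1008.
Need d with 11·d ≡ 1 (mod 1008). Apply the extended Euclidean algorithm:
1008 = 91·11 + 7
11 = 1·7 + 4
7 = 1·4 + 3
4 = 1·3 + 1
3 = 3·1 + 0
Back-substitute:
1 = 4 − 3
1 = −7 + 2·4
1 = 2·11 − 3·7
1 = −3·1008 + 275·11
So 11·275 ≡ 1 (mod 1008), hence d = 275.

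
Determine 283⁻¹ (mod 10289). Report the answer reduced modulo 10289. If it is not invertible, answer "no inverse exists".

gcd(10289, 283) by repeated division:
10289 = 36·283 + 101
283 = 2·101 + 81
101 = 1·81 + 20
81 = 4·20 + 1
20 = 20·1 + 0
gcd = 1, so the inverse exists. Back-substitute:
1 = 81 − 4·20
1 = −4·101 + 5·81
1 = 5·283 − 14·101
1 = −14·10289 + 509·283
So 283·509 ≡ 1 (mod 10289).

509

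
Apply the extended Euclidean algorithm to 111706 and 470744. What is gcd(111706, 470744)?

2

Euclidean algorithm:
470744 = 4·111706 + 23920
111706 = 4·23920 + 16026
23920 = 1·16026 + 7894
16026 = 2·7894 + 238
7894 = 33·238 + 40
238 = 5·40 + 38
40 = 1·38 + 2
38 = 19·2 + 0
gcd(111706, 470744) = 2.
Back-substituting:
2 = 40 − 38
2 = −238 + 6·40
2 = 6·7894 − 199·238
2 = −199·16026 + 404·7894
2 = 404·23920 − 603·16026
2 = −603·111706 + 2816·23920
2 = 2816·470744 − 11867·111706
So 2 = (2816)·470744 + (-11867)·111706.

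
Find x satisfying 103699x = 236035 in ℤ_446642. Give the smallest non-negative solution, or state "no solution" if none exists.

First find gcd(103699, 446642):
446642 = 4*103699 + 31846
103699 = 3*31846 + 8161
31846 = 3*8161 + 7363
8161 = 1*7363 + 798
7363 = 9*798 + 181
798 = 4*181 + 74
181 = 2*74 + 33
74 = 2*33 + 8
33 = 4*8 + 1
8 = 8*1 + 0
gcd = 1, so a unique solution mod 446642 exists.
Back-substitute for the Bézout coefficients:
1 = 33 − 4·8
1 = −4·74 + 9·33
1 = 9·181 − 22·74
1 = −22·798 + 97·181
1 = 97·7363 − 895·798
1 = −895·8161 + 992·7363
1 = 992·31846 − 3871·8161
1 = −3871·103699 + 12605·31846
1 = 12605·446642 − 54291·103699
So 103699·(-54291) ≡ 1 (mod 446642), giving 103699⁻¹ ≡ 392351.
x ≡ 103699⁻¹·236035 ≡ 392351·236035 ≡ 29437 (mod 446642).

29437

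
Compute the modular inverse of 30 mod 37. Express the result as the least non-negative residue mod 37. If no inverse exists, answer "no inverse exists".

Extended Euclidean algorithm:
37 = 1×30 + 7
30 = 4×7 + 2
7 = 3×2 + 1
2 = 2×1 + 0
Since gcd(30, 37) = 1, back-substitute to write 1 as a combination:
1 = 7 − 3·2
1 = −3·30 + 13·7
1 = 13·37 − 16·30
So 30·(-16) ≡ 1 (mod 37), and -16 ≡ 21 (mod 37).

21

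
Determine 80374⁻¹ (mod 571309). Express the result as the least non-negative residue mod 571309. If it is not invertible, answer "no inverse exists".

Extended Euclidean algorithm:
571309 = 7*80374 + 8691
80374 = 9*8691 + 2155
8691 = 4*2155 + 71
2155 = 30*71 + 25
71 = 2*25 + 21
25 = 1*21 + 4
21 = 5*4 + 1
4 = 4*1 + 0
Since gcd(80374, 571309) = 1, back-substitute to write 1 as a combination:
1 = 21 − 5·4
1 = −5·25 + 6·21
1 = 6·71 − 17·25
1 = −17·2155 + 516·71
1 = 516·8691 − 2081·2155
1 = −2081·80374 + 19245·8691
1 = 19245·571309 − 136796·80374
Hence 80374⁻¹ ≡ -136796 ≡ 434513 (mod 571309).

434513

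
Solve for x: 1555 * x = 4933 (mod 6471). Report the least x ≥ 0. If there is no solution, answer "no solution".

5026

First find gcd(1555, 6471):
6471 = 4*1555 + 251
1555 = 6*251 + 49
251 = 5*49 + 6
49 = 8*6 + 1
6 = 6*1 + 0
gcd = 1, so a unique solution mod 6471 exists.
Back-substitute for the Bézout coefficients:
1 = 49 − 8·6
1 = −8·251 + 41·49
1 = 41·1555 − 254·251
1 = −254·6471 + 1057·1555
So 1555·(1057) ≡ 1 (mod 6471), giving 1555⁻¹ ≡ 1057.
x ≡ 1555⁻¹·4933 ≡ 1057·4933 ≡ 5026 (mod 6471).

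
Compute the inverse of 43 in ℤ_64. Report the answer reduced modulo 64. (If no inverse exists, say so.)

gcd(64, 43) by repeated division:
64 = 1×43 + 21
43 = 2×21 + 1
21 = 21×1 + 0
The gcd is 1. Working backward:
1 = 43 − 2·21
1 = −2·64 + 3·43
So 43·3 ≡ 1 (mod 64).

3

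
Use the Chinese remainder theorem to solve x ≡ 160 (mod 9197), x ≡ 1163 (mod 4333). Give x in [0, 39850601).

Write x = 160 + 9197·k. Then 9197·k ≡ 1163 − 160 ≡ 1003 (mod 4333).
Need 9197⁻¹ mod 4333. Extended Euclid on (4333, 531):
4333 = 8·531 + 85
531 = 6·85 + 21
85 = 4·21 + 1
21 = 21·1 + 0
Back-substitute:
1 = 85 − 4·21
1 = −4·531 + 25·85
1 = 25·4333 − 204·531
9197⁻¹ ≡ 4129 (mod 4333), so k ≡ 4129·1003 ≡ 3372 (mod 4333).
x = 160 + 9197·3372 = 31012444.

31012444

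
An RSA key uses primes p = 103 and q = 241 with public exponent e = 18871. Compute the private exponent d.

φ(n) = (p−1)(q−1) = 102·240 = 24480.
Need d with 18871·d ≡ 1 (mod 24480). Apply the extended Euclidean algorithm:
24480 = 1·18871 + 5609
18871 = 3·5609 + 2044
5609 = 2·2044 + 1521
2044 = 1·1521 + 523
1521 = 2·523 + 475
523 = 1·475 + 48
475 = 9·48 + 43
48 = 1·43 + 5
43 = 8·5 + 3
5 = 1·3 + 2
3 = 1·2 + 1
2 = 2·1 + 0
Back-substitute:
1 = 3 − 2
1 = −5 + 2·3
1 = 2·43 − 17·5
1 = −17·48 + 19·43
1 = 19·475 − 188·48
1 = −188·523 + 207·475
1 = 207·1521 − 602·523
1 = −602·2044 + 809·1521
1 = 809·5609 − 2220·2044
1 = −2220·18871 + 7469·5609
1 = 7469·24480 − 9689·18871
So 18871·(-9689) ≡ 1 (mod 24480), hence d ≡ -9689 ≡ 14791 (mod 24480).

14791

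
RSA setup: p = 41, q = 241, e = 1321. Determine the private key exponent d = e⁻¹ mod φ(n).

3481

φ(n) = (p−1)(q−1) = 40·240 = 9600.
Need d with 1321·d ≡ 1 (mod 9600). Apply the extended Euclidean algorithm:
9600 = 7×1321 + 353
1321 = 3×353 + 262
353 = 1×262 + 91
262 = 2×91 + 80
91 = 1×80 + 11
80 = 7×11 + 3
11 = 3×3 + 2
3 = 1×2 + 1
2 = 2×1 + 0
Back-substitute:
1 = 3 − 2
1 = −11 + 4·3
1 = 4·80 − 29·11
1 = −29·91 + 33·80
1 = 33·262 − 95·91
1 = −95·353 + 128·262
1 = 128·1321 − 479·353
1 = −479·9600 + 3481·1321
So 1321·3481 ≡ 1 (mod 9600), hence d = 3481.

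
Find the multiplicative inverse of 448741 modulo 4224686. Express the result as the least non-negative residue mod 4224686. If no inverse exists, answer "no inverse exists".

Apply the Euclidean algorithm to 4224686 and 448741:
4224686 = 9×448741 + 186017
448741 = 2×186017 + 76707
186017 = 2×76707 + 32603
76707 = 2×32603 + 11501
32603 = 2×11501 + 9601
11501 = 1×9601 + 1900
9601 = 5×1900 + 101
1900 = 18×101 + 82
101 = 1×82 + 19
82 = 4×19 + 6
19 = 3×6 + 1
6 = 6×1 + 0
gcd = 1, so the inverse exists. Back-substitute:
1 = 19 − 3·6
1 = −3·82 + 13·19
1 = 13·101 − 16·82
1 = −16·1900 + 301·101
1 = 301·9601 − 1521·1900
1 = −1521·11501 + 1822·9601
1 = 1822·32603 − 5165·11501
1 = −5165·76707 + 12152·32603
1 = 12152·186017 − 29469·76707
1 = −29469·448741 + 71090·186017
1 = 71090·4224686 − 669279·448741
So 448741·(-669279) ≡ 1 (mod 4224686), and -669279 ≡ 3555407 (mod 4224686).

3555407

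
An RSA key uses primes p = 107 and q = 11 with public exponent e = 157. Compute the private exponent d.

φ(n) = (p−1)(q−1) = 106·10 = 1060.
Need d with 157·d ≡ 1 (mod 1060). Apply the extended Euclidean algorithm:
1060 = 6·157 + 118
157 = 1·118 + 39
118 = 3·39 + 1
39 = 39·1 + 0
Back-substitute:
1 = 118 − 3·39
1 = −3·157 + 4·118
1 = 4·1060 − 27·157
So 157·(-27) ≡ 1 (mod 1060), hence d ≡ -27 ≡ 1033 (mod 1060).

1033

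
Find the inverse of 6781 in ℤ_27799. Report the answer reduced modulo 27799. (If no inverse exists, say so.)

8072

Run Euclid on (27799, 6781):
27799 = 4*6781 + 675
6781 = 10*675 + 31
675 = 21*31 + 24
31 = 1*24 + 7
24 = 3*7 + 3
7 = 2*3 + 1
3 = 3*1 + 0
Since gcd(6781, 27799) = 1, back-substitute to write 1 as a combination:
1 = 7 − 2·3
1 = −2·24 + 7·7
1 = 7·31 − 9·24
1 = −9·675 + 196·31
1 = 196·6781 − 1969·675
1 = −1969·27799 + 8072·6781
So 6781·8072 ≡ 1 (mod 27799).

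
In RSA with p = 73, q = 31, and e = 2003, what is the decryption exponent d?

φ(n) = (p−1)(q−1) = 72·30 = 2160.
Need d with 2003·d ≡ 1 (mod 2160). Apply the extended Euclidean algorithm:
2160 = 1*2003 + 157
2003 = 12*157 + 119
157 = 1*119 + 38
119 = 3*38 + 5
38 = 7*5 + 3
5 = 1*3 + 2
3 = 1*2 + 1
2 = 2*1 + 0
Back-substitute:
1 = 3 − 2
1 = −5 + 2·3
1 = 2·38 − 15·5
1 = −15·119 + 47·38
1 = 47·157 − 62·119
1 = −62·2003 + 791·157
1 = 791·2160 − 853·2003
So 2003·(-853) ≡ 1 (mod 2160), hence d ≡ -853 ≡ 1307 (mod 2160).

1307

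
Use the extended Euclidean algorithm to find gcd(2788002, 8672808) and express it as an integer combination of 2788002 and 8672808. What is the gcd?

Repeated division:
8672808 = 3·2788002 + 308802
2788002 = 9·308802 + 8784
308802 = 35·8784 + 1362
8784 = 6·1362 + 612
1362 = 2·612 + 138
612 = 4·138 + 60
138 = 2·60 + 18
60 = 3·18 + 6
18 = 3·6 + 0
gcd(2788002, 8672808) = 6.
Express as a combination:
6 = 60 − 3·18
6 = −3·138 + 7·60
6 = 7·612 − 31·138
6 = −31·1362 + 69·612
6 = 69·8784 − 445·1362
6 = −445·308802 + 15644·8784
6 = 15644·2788002 − 141241·308802
6 = −141241·8672808 + 439367·2788002
So 6 = (-141241)·8672808 + (439367)·2788002.

6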